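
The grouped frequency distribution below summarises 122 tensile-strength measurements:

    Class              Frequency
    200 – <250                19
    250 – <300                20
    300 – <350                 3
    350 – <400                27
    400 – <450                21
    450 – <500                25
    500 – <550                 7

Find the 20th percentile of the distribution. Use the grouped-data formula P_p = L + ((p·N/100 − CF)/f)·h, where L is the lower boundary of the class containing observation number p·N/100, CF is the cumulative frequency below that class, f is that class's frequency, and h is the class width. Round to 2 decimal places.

N = 122; target position k = 20/100 · 122 = 24.4.
Cumulative frequencies: 19, 39, 42, 69, 90, 115, 122.
Observation 24.4 falls in the class 250 – <300.
L = 250, CF = 19, f = 20, h = 50.
P20 = 250 + ((24.4 − 19)/20)·50 = 250 + 13.5 = 263.5.

263.50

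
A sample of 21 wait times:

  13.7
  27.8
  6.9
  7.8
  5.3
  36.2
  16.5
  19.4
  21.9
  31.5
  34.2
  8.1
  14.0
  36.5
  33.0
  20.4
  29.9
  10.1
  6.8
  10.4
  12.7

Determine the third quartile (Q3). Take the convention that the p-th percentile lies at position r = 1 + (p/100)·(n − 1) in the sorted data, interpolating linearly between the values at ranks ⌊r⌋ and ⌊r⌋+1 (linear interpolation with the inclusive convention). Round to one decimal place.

29.9

Sorted: 5.3, 6.8, 6.9, 7.8, 8.1, 10.1, 10.4, 12.7, 13.7, 14.0, 16.5, 19.4, 20.4, 21.9, 27.8, 29.9, 31.5, 33.0, 34.2, 36.2, 36.5.
n = 21.
r = 1 + (75/100)·(21 − 1) = 1 + 15 = 16.
r is an integer, so P75 is the value at rank 16: 29.9.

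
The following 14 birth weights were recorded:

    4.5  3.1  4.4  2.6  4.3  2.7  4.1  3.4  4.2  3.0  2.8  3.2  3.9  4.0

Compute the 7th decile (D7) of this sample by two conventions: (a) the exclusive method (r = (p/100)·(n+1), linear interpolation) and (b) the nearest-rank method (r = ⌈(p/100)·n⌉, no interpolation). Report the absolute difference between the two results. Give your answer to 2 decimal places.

0.05

Sorted: 2.6, 2.7, 2.8, 3.0, 3.1, 3.2, 3.4, 3.9, 4.0, 4.1, 4.2, 4.3, 4.4, 4.5.
n = 14.
(a) r = 10.5; between ranks 10 (4.1) and 11 (4.2): 4.15.
(b) the nearest-rank method: rank 10 → 4.1.
|4.15 − 4.1| = 0.05.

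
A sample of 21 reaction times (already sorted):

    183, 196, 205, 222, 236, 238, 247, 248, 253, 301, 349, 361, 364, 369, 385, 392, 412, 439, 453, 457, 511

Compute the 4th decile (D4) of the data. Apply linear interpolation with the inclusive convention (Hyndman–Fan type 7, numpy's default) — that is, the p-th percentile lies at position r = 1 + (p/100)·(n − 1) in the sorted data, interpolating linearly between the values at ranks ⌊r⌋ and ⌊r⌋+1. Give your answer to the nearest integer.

n = 21.
r = 1 + (40/100)·(21 − 1) = 1 + 8 = 9.
r is an integer, so P40 is the value at rank 9: 253.

253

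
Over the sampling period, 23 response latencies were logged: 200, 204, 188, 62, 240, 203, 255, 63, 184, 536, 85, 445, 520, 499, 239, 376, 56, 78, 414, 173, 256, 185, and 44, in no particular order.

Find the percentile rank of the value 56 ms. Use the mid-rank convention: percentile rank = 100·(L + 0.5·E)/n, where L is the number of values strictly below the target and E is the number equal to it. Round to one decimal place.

Sorted: 44, 56, 62, 63, 78, 85, 173, 184, 185, 188, 200, 203, 204, 239, 240, 255, 256, 376, 414, 445, 499, 520, 536.
Count below 56: L = 1; count equal: E = 1; n = 23.
Percentile rank = 100·(1 + 0.5·1)/23 = 100·1.5/23 = 6.522.

6.5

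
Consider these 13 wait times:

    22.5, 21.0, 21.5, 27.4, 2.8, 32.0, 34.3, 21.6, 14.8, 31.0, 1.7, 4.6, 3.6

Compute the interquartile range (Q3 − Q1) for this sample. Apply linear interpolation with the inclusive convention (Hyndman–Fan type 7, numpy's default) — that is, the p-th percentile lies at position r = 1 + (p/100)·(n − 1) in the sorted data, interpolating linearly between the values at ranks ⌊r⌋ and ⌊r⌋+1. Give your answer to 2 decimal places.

Sorted: 1.7, 2.8, 3.6, 4.6, 14.8, 21.0, 21.5, 21.6, 22.5, 27.4, 31.0, 32.0, 34.3.
n = 13.
P25: r = 4 (integer) → 4.6.
P75: r = 10 (integer) → 27.4.
Difference: 27.4 − 4.6 = 22.8.

22.80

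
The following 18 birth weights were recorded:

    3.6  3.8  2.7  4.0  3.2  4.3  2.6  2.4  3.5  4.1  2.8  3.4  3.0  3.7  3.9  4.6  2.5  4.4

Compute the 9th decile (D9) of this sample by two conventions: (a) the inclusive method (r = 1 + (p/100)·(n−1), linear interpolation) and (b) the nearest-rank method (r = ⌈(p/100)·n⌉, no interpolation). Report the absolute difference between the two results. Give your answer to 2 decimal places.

Sorted: 2.4, 2.5, 2.6, 2.7, 2.8, 3.0, 3.2, 3.4, 3.5, 3.6, 3.7, 3.8, 3.9, 4.0, 4.1, 4.3, 4.4, 4.6.
n = 18.
(a) r = 16.3; between ranks 16 (4.3) and 17 (4.4): 4.33.
(b) the nearest-rank method: rank 17 → 4.4.
|4.33 − 4.4| = 0.07.

0.07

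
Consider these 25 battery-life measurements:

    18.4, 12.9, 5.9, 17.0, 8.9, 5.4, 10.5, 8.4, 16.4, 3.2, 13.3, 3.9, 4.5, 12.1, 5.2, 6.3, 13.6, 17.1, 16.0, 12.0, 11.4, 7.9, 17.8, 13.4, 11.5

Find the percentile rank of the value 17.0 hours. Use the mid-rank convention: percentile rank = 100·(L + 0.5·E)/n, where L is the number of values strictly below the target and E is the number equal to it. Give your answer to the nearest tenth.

86.0

Sorted: 3.2, 3.9, 4.5, 5.2, 5.4, 5.9, 6.3, 7.9, 8.4, 8.9, 10.5, 11.4, 11.5, 12.0, 12.1, 12.9, 13.3, 13.4, 13.6, 16.0, 16.4, 17.0, 17.1, 17.8, 18.4.
Count below 17.0: L = 21; count equal: E = 1; n = 25.
Percentile rank = 100·(21 + 0.5·1)/25 = 100·21.5/25 = 86.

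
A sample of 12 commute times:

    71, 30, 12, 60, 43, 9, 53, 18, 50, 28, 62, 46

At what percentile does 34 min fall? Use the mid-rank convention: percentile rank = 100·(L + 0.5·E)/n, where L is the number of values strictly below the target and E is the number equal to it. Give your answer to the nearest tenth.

Sorted: 9, 12, 18, 28, 30, 43, 46, 50, 53, 60, 62, 71.
Count below 34: L = 5; count equal: E = 0; n = 12.
Percentile rank = 100·(5 + 0.5·0)/12 = 100·5/12 = 41.67.

41.7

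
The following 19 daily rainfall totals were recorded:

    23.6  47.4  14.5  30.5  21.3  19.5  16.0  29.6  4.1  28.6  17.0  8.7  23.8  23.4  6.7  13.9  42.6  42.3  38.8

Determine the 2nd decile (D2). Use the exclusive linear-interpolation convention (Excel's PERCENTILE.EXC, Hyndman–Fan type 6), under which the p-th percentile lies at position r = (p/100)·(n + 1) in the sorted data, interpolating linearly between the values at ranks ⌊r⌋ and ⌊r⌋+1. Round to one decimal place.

13.9

Sorted: 4.1, 6.7, 8.7, 13.9, 14.5, 16.0, 17.0, 19.5, 21.3, 23.4, 23.6, 23.8, 28.6, 29.6, 30.5, 38.8, 42.3, 42.6, 47.4.
n = 19.
r = (20/100)·(19 + 1) = 4.
r is an integer, so P20 is the value at rank 4: 13.9.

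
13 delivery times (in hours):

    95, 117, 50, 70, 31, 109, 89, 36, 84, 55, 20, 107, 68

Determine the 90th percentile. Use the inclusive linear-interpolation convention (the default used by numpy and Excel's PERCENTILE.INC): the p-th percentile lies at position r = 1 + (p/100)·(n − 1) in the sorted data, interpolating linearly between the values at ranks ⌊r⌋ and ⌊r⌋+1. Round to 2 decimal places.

108.60

Sorted: 20, 31, 36, 50, 55, 68, 70, 84, 89, 95, 107, 109, 117.
n = 13.
r = 1 + (90/100)·(13 − 1) = 1 + 10.8 = 11.8.
Rank 11 is 107 and rank 12 is 109.
Interpolate: 107 + 0.8·(109 − 107) = 107 + 0.8·2 = 108.6.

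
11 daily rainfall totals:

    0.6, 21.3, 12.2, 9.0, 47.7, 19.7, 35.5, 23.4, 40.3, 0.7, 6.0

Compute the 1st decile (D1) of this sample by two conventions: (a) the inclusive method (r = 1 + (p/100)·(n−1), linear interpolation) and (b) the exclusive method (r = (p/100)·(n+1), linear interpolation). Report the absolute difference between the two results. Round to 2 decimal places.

0.08

Sorted: 0.6, 0.7, 6.0, 9.0, 12.2, 19.7, 21.3, 23.4, 35.5, 40.3, 47.7.
n = 11.
(a) r = 2 → value at rank 2 = 0.7.
(b) r = 1.2; between ranks 1 (0.6) and 2 (0.7): 0.62.
|0.7 − 0.62| = 0.08.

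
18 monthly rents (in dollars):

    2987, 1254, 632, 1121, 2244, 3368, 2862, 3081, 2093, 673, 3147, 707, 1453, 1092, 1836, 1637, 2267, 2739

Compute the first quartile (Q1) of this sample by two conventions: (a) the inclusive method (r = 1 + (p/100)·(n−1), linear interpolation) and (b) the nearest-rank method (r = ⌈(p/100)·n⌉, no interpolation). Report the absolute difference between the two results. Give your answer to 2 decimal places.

Sorted: 632, 673, 707, 1092, 1121, 1254, 1453, 1637, 1836, 2093, 2244, 2267, 2739, 2862, 2987, 3081, 3147, 3368.
n = 18.
(a) r = 5.25; between ranks 5 (1121) and 6 (1254): 1154.25.
(b) the nearest-rank method: rank 5 → 1121.
|1154.25 − 1121| = 33.25.

33.25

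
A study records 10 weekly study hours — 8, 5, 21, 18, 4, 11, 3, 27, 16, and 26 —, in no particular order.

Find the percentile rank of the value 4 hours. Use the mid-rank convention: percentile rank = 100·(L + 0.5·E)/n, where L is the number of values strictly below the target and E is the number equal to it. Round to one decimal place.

Sorted: 3, 4, 5, 8, 11, 16, 18, 21, 26, 27.
Count below 4: L = 1; count equal: E = 1; n = 10.
Percentile rank = 100·(1 + 0.5·1)/10 = 100·1.5/10 = 15.

15.0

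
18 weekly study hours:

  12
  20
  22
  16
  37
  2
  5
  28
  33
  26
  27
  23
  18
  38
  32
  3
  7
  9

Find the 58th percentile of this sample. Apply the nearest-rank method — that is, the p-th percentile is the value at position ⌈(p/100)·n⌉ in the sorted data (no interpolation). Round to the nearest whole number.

Sorted: 2, 3, 5, 7, 9, 12, 16, 18, 20, 22, 23, 26, 27, 28, 32, 33, 37, 38.
n = 18.
Position = ⌈58/100 · 18⌉ = ⌈10.44⌉ = 11.
The value at rank 11 is 23.

23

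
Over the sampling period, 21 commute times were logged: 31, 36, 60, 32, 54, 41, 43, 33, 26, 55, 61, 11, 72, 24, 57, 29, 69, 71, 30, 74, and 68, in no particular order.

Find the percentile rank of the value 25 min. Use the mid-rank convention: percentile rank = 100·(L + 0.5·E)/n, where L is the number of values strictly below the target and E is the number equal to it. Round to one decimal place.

Sorted: 11, 24, 26, 29, 30, 31, 32, 33, 36, 41, 43, 54, 55, 57, 60, 61, 68, 69, 71, 72, 74.
Count below 25: L = 2; count equal: E = 0; n = 21.
Percentile rank = 100·(2 + 0.5·0)/21 = 100·2/21 = 9.524.

9.5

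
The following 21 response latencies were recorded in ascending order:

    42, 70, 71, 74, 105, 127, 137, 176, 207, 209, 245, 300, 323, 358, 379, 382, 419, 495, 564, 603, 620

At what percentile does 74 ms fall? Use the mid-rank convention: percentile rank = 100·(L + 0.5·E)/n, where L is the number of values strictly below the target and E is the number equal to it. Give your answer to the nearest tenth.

Count below 74: L = 3; count equal: E = 1; n = 21.
Percentile rank = 100·(3 + 0.5·1)/21 = 100·3.5/21 = 16.67.

16.7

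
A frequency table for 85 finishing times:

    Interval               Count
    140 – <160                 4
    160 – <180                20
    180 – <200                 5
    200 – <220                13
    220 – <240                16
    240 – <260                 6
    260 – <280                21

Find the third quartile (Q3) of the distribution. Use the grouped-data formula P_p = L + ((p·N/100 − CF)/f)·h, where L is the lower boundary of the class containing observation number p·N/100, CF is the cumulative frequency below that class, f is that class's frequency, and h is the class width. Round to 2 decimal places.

259.17

N = 85; target position k = 75/100 · 85 = 63.75.
Cumulative frequencies: 4, 24, 29, 42, 58, 64, 85.
Observation 63.75 falls in the class 240 – <260.
L = 240, CF = 58, f = 6, h = 20.
P75 = 240 + ((63.75 − 58)/6)·20 = 240 + 19.1667 = 259.167.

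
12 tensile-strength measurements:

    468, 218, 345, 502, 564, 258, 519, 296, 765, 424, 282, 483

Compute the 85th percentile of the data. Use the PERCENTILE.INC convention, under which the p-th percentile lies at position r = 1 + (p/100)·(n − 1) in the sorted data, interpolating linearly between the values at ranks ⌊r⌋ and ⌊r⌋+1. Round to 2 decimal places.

534.75

Sorted: 218, 258, 282, 296, 345, 424, 468, 483, 502, 519, 564, 765.
n = 12.
r = 1 + (85/100)·(12 − 1) = 1 + 9.35 = 10.35.
Rank 10 is 519 and rank 11 is 564.
Interpolate: 519 + 0.35·(564 − 519) = 519 + 0.35·45 = 534.75.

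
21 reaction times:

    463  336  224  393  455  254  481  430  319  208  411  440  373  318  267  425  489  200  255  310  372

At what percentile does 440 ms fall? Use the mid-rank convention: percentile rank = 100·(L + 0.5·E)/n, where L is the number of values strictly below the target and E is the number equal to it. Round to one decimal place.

78.6

Sorted: 200, 208, 224, 254, 255, 267, 310, 318, 319, 336, 372, 373, 393, 411, 425, 430, 440, 455, 463, 481, 489.
Count below 440: L = 16; count equal: E = 1; n = 21.
Percentile rank = 100·(16 + 0.5·1)/21 = 100·16.5/21 = 78.57.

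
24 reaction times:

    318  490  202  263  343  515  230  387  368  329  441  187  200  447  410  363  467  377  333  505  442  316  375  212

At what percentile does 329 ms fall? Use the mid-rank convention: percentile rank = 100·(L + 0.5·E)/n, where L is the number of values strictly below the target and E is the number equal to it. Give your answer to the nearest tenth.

35.4

Sorted: 187, 200, 202, 212, 230, 263, 316, 318, 329, 333, 343, 363, 368, 375, 377, 387, 410, 441, 442, 447, 467, 490, 505, 515.
Count below 329: L = 8; count equal: E = 1; n = 24.
Percentile rank = 100·(8 + 0.5·1)/24 = 100·8.5/24 = 35.42.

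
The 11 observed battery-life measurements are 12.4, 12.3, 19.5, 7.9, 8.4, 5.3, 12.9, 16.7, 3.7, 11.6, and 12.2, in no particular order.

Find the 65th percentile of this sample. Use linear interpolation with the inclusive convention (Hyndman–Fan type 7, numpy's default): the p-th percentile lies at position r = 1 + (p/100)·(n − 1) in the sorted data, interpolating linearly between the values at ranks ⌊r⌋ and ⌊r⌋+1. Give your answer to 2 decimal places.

12.35

Sorted: 3.7, 5.3, 7.9, 8.4, 11.6, 12.2, 12.3, 12.4, 12.9, 16.7, 19.5.
n = 11.
r = 1 + (65/100)·(11 − 1) = 1 + 6.5 = 7.5.
Rank 7 is 12.3 and rank 8 is 12.4.
Interpolate: 12.3 + 0.5·(12.4 − 12.3) = 12.3 + 0.5·0.1 = 12.35.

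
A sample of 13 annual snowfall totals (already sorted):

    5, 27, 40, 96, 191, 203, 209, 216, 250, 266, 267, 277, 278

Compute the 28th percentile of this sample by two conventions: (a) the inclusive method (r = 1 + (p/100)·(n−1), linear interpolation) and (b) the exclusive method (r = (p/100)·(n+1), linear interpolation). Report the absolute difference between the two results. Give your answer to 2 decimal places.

n = 13.
(a) r = 4.36; between ranks 4 (96) and 5 (191): 130.2.
(b) r = 3.92; between ranks 3 (40) and 4 (96): 91.52.
|130.2 − 91.52| = 38.68.

38.68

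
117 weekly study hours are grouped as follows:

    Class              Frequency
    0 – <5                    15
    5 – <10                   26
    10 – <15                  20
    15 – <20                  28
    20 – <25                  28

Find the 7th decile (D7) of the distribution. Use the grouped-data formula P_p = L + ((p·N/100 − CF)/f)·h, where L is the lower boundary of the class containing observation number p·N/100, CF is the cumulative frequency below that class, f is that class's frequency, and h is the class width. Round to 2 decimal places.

18.73

N = 117; target position k = 70/100 · 117 = 81.9.
Cumulative frequencies: 15, 41, 61, 89, 117.
Observation 81.9 falls in the class 15 – <20.
L = 15, CF = 61, f = 28, h = 5.
P70 = 15 + ((81.9 − 61)/28)·5 = 15 + 3.73214 = 18.7321.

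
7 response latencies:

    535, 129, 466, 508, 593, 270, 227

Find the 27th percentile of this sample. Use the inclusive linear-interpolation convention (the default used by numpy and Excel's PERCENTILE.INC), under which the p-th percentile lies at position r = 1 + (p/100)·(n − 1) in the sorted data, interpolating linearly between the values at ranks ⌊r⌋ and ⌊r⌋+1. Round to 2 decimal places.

Sorted: 129, 227, 270, 466, 508, 535, 593.
n = 7.
r = 1 + (27/100)·(7 − 1) = 1 + 1.62 = 2.62.
Rank 2 is 227 and rank 3 is 270.
Interpolate: 227 + 0.62·(270 − 227) = 227 + 0.62·43 = 253.66.

253.66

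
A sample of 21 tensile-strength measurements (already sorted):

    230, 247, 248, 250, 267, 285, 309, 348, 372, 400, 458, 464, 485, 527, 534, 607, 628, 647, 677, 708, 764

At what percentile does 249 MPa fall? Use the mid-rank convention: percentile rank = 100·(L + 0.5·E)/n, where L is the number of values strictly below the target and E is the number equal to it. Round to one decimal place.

14.3

Count below 249: L = 3; count equal: E = 0; n = 21.
Percentile rank = 100·(3 + 0.5·0)/21 = 100·3/21 = 14.29.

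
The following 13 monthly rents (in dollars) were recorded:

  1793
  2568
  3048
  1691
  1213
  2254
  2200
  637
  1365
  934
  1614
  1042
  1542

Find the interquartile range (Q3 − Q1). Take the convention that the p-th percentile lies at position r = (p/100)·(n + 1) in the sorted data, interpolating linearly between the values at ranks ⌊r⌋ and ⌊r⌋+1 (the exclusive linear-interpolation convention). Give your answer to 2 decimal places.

1099.50

Sorted: 637, 934, 1042, 1213, 1365, 1542, 1614, 1691, 1793, 2200, 2254, 2568, 3048.
n = 13.
P25: r = 3.5; ranks 3–4 are 1042, 1213; interpolating gives 1127.5.
P75: r = 10.5; ranks 10–11 are 2200, 2254; interpolating gives 2227.
Difference: 2227 − 1127.5 = 1099.5.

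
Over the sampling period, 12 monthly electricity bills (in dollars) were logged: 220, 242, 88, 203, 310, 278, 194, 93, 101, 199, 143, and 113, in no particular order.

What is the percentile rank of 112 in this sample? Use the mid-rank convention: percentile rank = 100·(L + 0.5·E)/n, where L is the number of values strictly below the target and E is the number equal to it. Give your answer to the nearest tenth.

25.0

Sorted: 88, 93, 101, 113, 143, 194, 199, 203, 220, 242, 278, 310.
Count below 112: L = 3; count equal: E = 0; n = 12.
Percentile rank = 100·(3 + 0.5·0)/12 = 100·3/12 = 25.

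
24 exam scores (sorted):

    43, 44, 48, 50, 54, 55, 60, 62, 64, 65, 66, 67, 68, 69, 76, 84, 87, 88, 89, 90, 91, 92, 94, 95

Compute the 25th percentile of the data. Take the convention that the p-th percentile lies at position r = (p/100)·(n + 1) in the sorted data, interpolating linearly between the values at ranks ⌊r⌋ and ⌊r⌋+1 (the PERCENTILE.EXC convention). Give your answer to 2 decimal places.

56.25

n = 24.
r = (25/100)·(24 + 1) = 6.25.
Rank 6 is 55 and rank 7 is 60.
Interpolate: 55 + 0.25·(60 − 55) = 55 + 0.25·5 = 56.25.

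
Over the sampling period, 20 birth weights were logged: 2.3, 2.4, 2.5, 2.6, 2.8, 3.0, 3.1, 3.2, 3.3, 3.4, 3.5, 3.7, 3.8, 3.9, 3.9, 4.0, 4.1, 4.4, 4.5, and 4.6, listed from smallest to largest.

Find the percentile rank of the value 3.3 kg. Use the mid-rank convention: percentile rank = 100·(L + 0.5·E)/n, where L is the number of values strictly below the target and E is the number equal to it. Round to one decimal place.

42.5

Count below 3.3: L = 8; count equal: E = 1; n = 20.
Percentile rank = 100·(8 + 0.5·1)/20 = 100·8.5/20 = 42.5.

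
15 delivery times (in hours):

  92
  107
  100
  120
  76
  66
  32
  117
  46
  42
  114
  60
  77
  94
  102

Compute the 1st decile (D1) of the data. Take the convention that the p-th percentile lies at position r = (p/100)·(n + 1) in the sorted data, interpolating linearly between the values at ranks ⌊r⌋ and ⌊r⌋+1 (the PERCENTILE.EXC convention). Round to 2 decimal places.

38.00

Sorted: 32, 42, 46, 60, 66, 76, 77, 92, 94, 100, 102, 107, 114, 117, 120.
n = 15.
r = (10/100)·(15 + 1) = 1.6.
Rank 1 is 32 and rank 2 is 42.
Interpolate: 32 + 0.6·(42 − 32) = 32 + 0.6·10 = 38.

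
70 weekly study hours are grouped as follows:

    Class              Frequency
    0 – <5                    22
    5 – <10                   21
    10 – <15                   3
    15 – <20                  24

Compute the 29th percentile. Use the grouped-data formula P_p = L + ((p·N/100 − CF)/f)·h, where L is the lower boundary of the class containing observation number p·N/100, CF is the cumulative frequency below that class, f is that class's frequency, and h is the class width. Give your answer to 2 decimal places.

N = 70; target position k = 29/100 · 70 = 20.3.
Cumulative frequencies: 22, 43, 46, 70.
Observation 20.3 falls in the class 0 – <5.
L = 0, CF = 0, f = 22, h = 5.
P29 = 0 + ((20.3 − 0)/22)·5 = 0 + 4.61364 = 4.61364.

4.61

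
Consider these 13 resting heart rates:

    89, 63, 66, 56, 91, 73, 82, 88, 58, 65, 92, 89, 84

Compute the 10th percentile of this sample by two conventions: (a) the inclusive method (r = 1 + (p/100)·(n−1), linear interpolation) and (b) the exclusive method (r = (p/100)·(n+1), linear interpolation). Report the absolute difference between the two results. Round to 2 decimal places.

Sorted: 56, 58, 63, 65, 66, 73, 82, 84, 88, 89, 89, 91, 92.
n = 13.
(a) r = 2.2; between ranks 2 (58) and 3 (63): 59.
(b) r = 1.4; between ranks 1 (56) and 2 (58): 56.8.
|59 − 56.8| = 2.2.

2.20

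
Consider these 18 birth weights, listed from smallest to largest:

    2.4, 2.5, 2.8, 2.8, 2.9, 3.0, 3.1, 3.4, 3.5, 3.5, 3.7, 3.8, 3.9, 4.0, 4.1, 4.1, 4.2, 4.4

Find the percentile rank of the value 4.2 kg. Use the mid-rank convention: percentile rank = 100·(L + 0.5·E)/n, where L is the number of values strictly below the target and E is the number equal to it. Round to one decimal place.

Count below 4.2: L = 16; count equal: E = 1; n = 18.
Percentile rank = 100·(16 + 0.5·1)/18 = 100·16.5/18 = 91.67.

91.7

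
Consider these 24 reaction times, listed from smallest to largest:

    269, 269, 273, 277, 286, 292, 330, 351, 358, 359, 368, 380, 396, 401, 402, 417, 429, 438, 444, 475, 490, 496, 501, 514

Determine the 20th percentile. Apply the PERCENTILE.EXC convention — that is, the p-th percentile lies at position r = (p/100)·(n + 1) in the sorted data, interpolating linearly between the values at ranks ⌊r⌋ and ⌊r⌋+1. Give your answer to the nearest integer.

n = 24.
r = (20/100)·(24 + 1) = 5.
r is an integer, so P20 is the value at rank 5: 286.

286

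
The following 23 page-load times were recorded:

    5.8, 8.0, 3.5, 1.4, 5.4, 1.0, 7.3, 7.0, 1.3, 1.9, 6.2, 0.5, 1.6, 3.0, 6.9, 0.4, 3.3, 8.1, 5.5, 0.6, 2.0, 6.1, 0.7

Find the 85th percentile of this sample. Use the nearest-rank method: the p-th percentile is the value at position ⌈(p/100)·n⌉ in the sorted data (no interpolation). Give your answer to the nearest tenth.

Sorted: 0.4, 0.5, 0.6, 0.7, 1.0, 1.3, 1.4, 1.6, 1.9, 2.0, 3.0, 3.3, 3.5, 5.4, 5.5, 5.8, 6.1, 6.2, 6.9, 7.0, 7.3, 8.0, 8.1.
n = 23.
Position = ⌈85/100 · 23⌉ = ⌈19.55⌉ = 20.
The value at rank 20 is 7.0.

7.0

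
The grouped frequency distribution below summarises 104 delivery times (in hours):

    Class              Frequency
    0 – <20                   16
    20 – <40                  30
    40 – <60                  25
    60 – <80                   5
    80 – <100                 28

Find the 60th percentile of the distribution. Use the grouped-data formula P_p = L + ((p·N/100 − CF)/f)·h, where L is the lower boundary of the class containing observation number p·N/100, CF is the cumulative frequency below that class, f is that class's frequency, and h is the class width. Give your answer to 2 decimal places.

N = 104; target position k = 60/100 · 104 = 62.4.
Cumulative frequencies: 16, 46, 71, 76, 104.
Observation 62.4 falls in the class 40 – <60.
L = 40, CF = 46, f = 25, h = 20.
P60 = 40 + ((62.4 − 46)/25)·20 = 40 + 13.12 = 53.12.

53.12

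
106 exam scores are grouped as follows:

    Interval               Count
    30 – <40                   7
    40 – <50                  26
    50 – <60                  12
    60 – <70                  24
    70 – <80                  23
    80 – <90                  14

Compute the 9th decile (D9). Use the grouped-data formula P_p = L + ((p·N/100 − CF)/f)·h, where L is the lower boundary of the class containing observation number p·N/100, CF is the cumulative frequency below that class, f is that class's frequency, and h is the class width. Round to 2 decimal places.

82.43

N = 106; target position k = 90/100 · 106 = 95.4.
Cumulative frequencies: 7, 33, 45, 69, 92, 106.
Observation 95.4 falls in the class 80 – <90.
L = 80, CF = 92, f = 14, h = 10.
P90 = 80 + ((95.4 − 92)/14)·10 = 80 + 2.42857 = 82.4286.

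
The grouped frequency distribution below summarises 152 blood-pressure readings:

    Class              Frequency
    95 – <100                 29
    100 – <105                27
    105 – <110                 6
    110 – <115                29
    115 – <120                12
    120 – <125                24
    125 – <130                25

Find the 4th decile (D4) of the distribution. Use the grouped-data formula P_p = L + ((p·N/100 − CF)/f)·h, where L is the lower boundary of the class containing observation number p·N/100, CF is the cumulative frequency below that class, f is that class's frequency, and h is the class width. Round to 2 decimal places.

N = 152; target position k = 40/100 · 152 = 60.8.
Cumulative frequencies: 29, 56, 62, 91, 103, 127, 152.
Observation 60.8 falls in the class 105 – <110.
L = 105, CF = 56, f = 6, h = 5.
P40 = 105 + ((60.8 − 56)/6)·5 = 105 + 4 = 109.

109.00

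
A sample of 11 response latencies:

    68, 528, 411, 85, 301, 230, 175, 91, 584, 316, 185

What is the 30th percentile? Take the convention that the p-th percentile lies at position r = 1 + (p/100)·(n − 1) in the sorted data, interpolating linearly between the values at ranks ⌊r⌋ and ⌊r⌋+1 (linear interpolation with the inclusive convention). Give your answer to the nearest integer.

Sorted: 68, 85, 91, 175, 185, 230, 301, 316, 411, 528, 584.
n = 11.
r = 1 + (30/100)·(11 − 1) = 1 + 3 = 4.
r is an integer, so P30 is the value at rank 4: 175.

175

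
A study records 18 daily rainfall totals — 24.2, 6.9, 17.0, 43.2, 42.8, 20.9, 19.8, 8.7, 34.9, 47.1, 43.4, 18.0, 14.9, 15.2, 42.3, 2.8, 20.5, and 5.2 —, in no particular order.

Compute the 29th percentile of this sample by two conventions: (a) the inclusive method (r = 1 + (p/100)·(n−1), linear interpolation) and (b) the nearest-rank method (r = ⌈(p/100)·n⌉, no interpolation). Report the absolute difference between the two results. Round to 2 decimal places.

Sorted: 2.8, 5.2, 6.9, 8.7, 14.9, 15.2, 17.0, 18.0, 19.8, 20.5, 20.9, 24.2, 34.9, 42.3, 42.8, 43.2, 43.4, 47.1.
n = 18.
(a) r = 5.93; between ranks 5 (14.9) and 6 (15.2): 15.179.
(b) the nearest-rank method: rank 6 → 15.2.
|15.179 − 15.2| = 0.021.

0.02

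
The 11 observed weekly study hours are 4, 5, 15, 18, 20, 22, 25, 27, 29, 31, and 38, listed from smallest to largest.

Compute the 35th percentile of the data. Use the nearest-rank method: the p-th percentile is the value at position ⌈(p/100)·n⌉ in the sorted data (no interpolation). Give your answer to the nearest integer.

18

n = 11.
Position = ⌈35/100 · 11⌉ = ⌈3.85⌉ = 4.
The value at rank 4 is 18.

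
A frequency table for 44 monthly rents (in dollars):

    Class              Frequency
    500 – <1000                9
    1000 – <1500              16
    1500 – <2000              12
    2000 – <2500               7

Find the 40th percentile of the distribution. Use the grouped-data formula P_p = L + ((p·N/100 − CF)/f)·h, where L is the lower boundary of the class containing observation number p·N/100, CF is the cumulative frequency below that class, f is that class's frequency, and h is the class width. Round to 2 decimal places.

1268.75

N = 44; target position k = 40/100 · 44 = 17.6.
Cumulative frequencies: 9, 25, 37, 44.
Observation 17.6 falls in the class 1000 – <1500.
L = 1000, CF = 9, f = 16, h = 500.
P40 = 1000 + ((17.6 − 9)/16)·500 = 1000 + 268.75 = 1268.75.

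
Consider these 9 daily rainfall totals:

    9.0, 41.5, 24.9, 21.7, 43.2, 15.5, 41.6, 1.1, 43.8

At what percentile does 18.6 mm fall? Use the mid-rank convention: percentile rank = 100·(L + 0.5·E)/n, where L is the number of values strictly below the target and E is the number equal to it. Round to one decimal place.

Sorted: 1.1, 9.0, 15.5, 21.7, 24.9, 41.5, 41.6, 43.2, 43.8.
Count below 18.6: L = 3; count equal: E = 0; n = 9.
Percentile rank = 100·(3 + 0.5·0)/9 = 100·3/9 = 33.33.

33.3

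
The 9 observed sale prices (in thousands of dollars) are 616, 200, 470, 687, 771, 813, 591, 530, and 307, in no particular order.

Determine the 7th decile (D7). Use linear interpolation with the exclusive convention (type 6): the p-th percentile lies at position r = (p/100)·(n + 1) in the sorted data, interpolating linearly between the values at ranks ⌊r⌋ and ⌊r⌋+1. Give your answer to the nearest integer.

687

Sorted: 200, 307, 470, 530, 591, 616, 687, 771, 813.
n = 9.
r = (70/100)·(9 + 1) = 7.
r is an integer, so P70 is the value at rank 7: 687.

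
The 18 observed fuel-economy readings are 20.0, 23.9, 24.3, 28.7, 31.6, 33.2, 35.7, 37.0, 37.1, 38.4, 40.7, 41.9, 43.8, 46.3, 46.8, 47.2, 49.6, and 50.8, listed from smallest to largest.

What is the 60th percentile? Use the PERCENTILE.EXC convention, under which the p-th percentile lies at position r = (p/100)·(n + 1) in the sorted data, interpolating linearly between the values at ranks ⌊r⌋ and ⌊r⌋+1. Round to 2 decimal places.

n = 18.
r = (60/100)·(18 + 1) = 11.4.
Rank 11 is 40.7 and rank 12 is 41.9.
Interpolate: 40.7 + 0.4·(41.9 − 40.7) = 40.7 + 0.4·1.2 = 41.18.

41.18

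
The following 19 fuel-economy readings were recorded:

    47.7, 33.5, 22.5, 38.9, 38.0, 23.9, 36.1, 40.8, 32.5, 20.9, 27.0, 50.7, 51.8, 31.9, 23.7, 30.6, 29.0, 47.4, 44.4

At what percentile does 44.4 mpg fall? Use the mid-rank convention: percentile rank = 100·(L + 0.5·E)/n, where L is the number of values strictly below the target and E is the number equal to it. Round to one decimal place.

76.3

Sorted: 20.9, 22.5, 23.7, 23.9, 27.0, 29.0, 30.6, 31.9, 32.5, 33.5, 36.1, 38.0, 38.9, 40.8, 44.4, 47.4, 47.7, 50.7, 51.8.
Count below 44.4: L = 14; count equal: E = 1; n = 19.
Percentile rank = 100·(14 + 0.5·1)/19 = 100·14.5/19 = 76.32.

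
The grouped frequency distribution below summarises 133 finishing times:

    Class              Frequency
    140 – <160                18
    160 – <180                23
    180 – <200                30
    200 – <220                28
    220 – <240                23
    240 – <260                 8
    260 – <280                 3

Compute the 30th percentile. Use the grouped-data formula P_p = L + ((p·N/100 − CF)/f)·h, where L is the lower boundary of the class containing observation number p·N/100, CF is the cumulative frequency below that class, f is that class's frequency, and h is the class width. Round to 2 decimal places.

179.04

N = 133; target position k = 30/100 · 133 = 39.9.
Cumulative frequencies: 18, 41, 71, 99, 122, 130, 133.
Observation 39.9 falls in the class 160 – <180.
L = 160, CF = 18, f = 23, h = 20.
P30 = 160 + ((39.9 − 18)/23)·20 = 160 + 19.0435 = 179.043.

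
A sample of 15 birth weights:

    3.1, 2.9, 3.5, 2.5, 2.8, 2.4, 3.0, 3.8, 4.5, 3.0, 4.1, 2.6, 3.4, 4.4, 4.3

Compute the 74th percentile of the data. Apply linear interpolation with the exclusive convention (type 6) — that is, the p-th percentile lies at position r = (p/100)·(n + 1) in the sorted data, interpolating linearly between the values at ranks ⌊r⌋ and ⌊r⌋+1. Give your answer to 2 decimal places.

Sorted: 2.4, 2.5, 2.6, 2.8, 2.9, 3.0, 3.0, 3.1, 3.4, 3.5, 3.8, 4.1, 4.3, 4.4, 4.5.
n = 15.
r = (74/100)·(15 + 1) = 11.84.
Rank 11 is 3.8 and rank 12 is 4.1.
Interpolate: 3.8 + 0.84·(4.1 − 3.8) = 3.8 + 0.84·0.3 = 4.052.

4.05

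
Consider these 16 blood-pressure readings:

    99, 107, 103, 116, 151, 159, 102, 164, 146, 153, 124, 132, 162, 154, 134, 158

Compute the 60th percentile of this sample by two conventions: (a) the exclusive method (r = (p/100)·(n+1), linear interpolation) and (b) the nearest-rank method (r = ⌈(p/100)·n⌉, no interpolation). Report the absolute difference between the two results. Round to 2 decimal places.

Sorted: 99, 102, 103, 107, 116, 124, 132, 134, 146, 151, 153, 154, 158, 159, 162, 164.
n = 16.
(a) r = 10.2; between ranks 10 (151) and 11 (153): 151.4.
(b) the nearest-rank method: rank 10 → 151.
|151.4 − 151| = 0.4.

0.40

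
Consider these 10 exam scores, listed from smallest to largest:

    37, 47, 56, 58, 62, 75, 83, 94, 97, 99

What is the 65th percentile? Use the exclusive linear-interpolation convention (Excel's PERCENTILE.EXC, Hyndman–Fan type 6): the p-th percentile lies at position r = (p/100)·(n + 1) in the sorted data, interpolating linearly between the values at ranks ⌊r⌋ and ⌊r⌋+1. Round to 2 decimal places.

84.65

n = 10.
r = (65/100)·(10 + 1) = 7.15.
Rank 7 is 83 and rank 8 is 94.
Interpolate: 83 + 0.15·(94 − 83) = 83 + 0.15·11 = 84.65.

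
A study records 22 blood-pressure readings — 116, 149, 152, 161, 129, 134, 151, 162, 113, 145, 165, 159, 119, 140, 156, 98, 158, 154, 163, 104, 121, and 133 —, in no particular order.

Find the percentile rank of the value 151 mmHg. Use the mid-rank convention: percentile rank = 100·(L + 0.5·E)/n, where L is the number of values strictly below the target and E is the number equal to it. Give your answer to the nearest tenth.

56.8

Sorted: 98, 104, 113, 116, 119, 121, 129, 133, 134, 140, 145, 149, 151, 152, 154, 156, 158, 159, 161, 162, 163, 165.
Count below 151: L = 12; count equal: E = 1; n = 22.
Percentile rank = 100·(12 + 0.5·1)/22 = 100·12.5/22 = 56.82.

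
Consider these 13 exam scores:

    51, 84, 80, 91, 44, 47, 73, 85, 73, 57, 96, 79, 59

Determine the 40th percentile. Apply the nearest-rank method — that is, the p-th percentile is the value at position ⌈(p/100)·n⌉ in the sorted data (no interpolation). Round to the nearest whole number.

73

Sorted: 44, 47, 51, 57, 59, 73, 73, 79, 80, 84, 85, 91, 96.
n = 13.
Position = ⌈40/100 · 13⌉ = ⌈5.2⌉ = 6.
The value at rank 6 is 73.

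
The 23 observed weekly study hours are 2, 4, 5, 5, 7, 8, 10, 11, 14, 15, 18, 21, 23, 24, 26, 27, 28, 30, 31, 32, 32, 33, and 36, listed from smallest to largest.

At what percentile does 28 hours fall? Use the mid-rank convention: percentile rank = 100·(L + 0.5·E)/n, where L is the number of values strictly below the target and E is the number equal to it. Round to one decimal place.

71.7

Count below 28: L = 16; count equal: E = 1; n = 23.
Percentile rank = 100·(16 + 0.5·1)/23 = 100·16.5/23 = 71.74.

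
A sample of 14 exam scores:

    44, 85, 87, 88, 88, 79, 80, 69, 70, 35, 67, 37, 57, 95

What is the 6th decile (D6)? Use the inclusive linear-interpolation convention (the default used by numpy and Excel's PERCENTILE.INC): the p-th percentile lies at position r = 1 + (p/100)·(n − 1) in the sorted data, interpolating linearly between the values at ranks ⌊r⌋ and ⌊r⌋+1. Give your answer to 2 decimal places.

Sorted: 35, 37, 44, 57, 67, 69, 70, 79, 80, 85, 87, 88, 88, 95.
n = 14.
r = 1 + (60/100)·(14 − 1) = 1 + 7.8 = 8.8.
Rank 8 is 79 and rank 9 is 80.
Interpolate: 79 + 0.8·(80 − 79) = 79 + 0.8·1 = 79.8.

79.80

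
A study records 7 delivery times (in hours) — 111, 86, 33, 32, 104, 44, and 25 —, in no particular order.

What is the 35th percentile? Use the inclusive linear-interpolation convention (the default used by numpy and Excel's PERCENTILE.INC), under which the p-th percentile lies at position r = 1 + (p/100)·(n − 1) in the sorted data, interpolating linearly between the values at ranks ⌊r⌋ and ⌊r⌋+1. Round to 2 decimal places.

34.10

Sorted: 25, 32, 33, 44, 86, 104, 111.
n = 7.
r = 1 + (35/100)·(7 − 1) = 1 + 2.1 = 3.1.
Rank 3 is 33 and rank 4 is 44.
Interpolate: 33 + 0.1·(44 − 33) = 33 + 0.1·11 = 34.1.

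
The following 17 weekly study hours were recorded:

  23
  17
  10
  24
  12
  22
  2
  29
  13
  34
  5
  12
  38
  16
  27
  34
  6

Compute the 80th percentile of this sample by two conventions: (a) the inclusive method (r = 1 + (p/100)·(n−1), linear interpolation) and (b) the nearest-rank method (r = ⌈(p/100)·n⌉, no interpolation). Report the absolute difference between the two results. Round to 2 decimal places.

0.40

Sorted: 2, 5, 6, 10, 12, 12, 13, 16, 17, 22, 23, 24, 27, 29, 34, 34, 38.
n = 17.
(a) r = 13.8; between ranks 13 (27) and 14 (29): 28.6.
(b) the nearest-rank method: rank 14 → 29.
|28.6 − 29| = 0.4.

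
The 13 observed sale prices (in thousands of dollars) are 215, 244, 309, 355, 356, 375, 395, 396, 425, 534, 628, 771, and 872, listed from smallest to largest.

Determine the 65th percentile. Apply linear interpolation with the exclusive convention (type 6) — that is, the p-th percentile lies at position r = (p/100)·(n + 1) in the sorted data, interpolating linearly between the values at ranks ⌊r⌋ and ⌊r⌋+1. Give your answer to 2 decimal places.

435.90

n = 13.
r = (65/100)·(13 + 1) = 9.1.
Rank 9 is 425 and rank 10 is 534.
Interpolate: 425 + 0.1·(534 − 425) = 425 + 0.1·109 = 435.9.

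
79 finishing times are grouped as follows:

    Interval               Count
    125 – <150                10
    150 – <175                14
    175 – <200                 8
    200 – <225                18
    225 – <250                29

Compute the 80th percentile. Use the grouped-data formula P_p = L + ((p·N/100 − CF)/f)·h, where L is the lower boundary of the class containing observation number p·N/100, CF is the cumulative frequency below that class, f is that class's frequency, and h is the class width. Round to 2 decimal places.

N = 79; target position k = 80/100 · 79 = 63.2.
Cumulative frequencies: 10, 24, 32, 50, 79.
Observation 63.2 falls in the class 225 – <250.
L = 225, CF = 50, f = 29, h = 25.
P80 = 225 + ((63.2 − 50)/29)·25 = 225 + 11.3793 = 236.379.

236.38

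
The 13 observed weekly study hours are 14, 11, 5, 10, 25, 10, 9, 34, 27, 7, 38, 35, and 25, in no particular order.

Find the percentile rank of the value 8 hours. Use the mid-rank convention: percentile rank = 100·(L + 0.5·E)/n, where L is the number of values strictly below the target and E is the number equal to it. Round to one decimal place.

15.4

Sorted: 5, 7, 9, 10, 10, 11, 14, 25, 25, 27, 34, 35, 38.
Count below 8: L = 2; count equal: E = 0; n = 13.
Percentile rank = 100·(2 + 0.5·0)/13 = 100·2/13 = 15.38.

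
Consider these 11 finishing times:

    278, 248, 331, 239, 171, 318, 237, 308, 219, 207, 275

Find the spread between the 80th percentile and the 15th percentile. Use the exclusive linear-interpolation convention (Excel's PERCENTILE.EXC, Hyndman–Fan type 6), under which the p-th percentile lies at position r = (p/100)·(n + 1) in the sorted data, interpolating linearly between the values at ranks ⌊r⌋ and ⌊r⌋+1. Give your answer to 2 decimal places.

Sorted: 171, 207, 219, 237, 239, 248, 275, 278, 308, 318, 331.
n = 11.
P15: r = 1.8; ranks 1–2 are 171, 207; interpolating gives 199.8.
P80: r = 9.6; ranks 9–10 are 308, 318; interpolating gives 314.
Difference: 314 − 199.8 = 114.2.

114.20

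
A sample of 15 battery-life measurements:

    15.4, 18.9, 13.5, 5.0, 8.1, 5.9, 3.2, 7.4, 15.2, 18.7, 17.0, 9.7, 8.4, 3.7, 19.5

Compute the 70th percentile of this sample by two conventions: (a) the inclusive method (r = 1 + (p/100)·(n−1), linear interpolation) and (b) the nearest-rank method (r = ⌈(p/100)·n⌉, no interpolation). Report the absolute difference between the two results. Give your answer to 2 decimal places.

0.04

Sorted: 3.2, 3.7, 5.0, 5.9, 7.4, 8.1, 8.4, 9.7, 13.5, 15.2, 15.4, 17.0, 18.7, 18.9, 19.5.
n = 15.
(a) r = 10.8; between ranks 10 (15.2) and 11 (15.4): 15.36.
(b) the nearest-rank method: rank 11 → 15.4.
|15.36 − 15.4| = 0.04.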